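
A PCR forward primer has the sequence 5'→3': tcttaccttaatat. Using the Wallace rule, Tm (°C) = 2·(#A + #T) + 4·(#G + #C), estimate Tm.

34°C

Scanning the sequence gives G=0, C=3, A=4, T=7.
AT pairs contribute 11, GC pairs contribute 3.
Tm = 2×11 + 4×3 = 34°C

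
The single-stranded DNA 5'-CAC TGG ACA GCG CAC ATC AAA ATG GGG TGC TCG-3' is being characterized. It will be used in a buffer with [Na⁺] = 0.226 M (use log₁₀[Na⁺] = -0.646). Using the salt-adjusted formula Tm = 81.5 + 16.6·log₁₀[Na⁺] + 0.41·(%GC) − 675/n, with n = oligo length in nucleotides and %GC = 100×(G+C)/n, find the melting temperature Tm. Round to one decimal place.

Length n = 33. T=5, A=9, C=9, G=10
G+C = 19, so %GC = 19/33 × 100 = 57.576%
Salt term: 16.6 × (-0.646) = -10.724
GC term: 0.41 × 57.576 = 23.606; length term: −675/33 = −20.455
Tm = 81.5 + (-10.724) + 23.606 − 20.455 = 73.927 → 73.9°C

73.9°C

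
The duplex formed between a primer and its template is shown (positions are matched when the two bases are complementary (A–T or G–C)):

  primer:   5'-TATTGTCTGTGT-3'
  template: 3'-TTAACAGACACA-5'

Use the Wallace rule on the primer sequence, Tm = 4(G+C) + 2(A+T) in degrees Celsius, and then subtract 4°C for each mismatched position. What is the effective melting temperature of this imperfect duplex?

28°C

Primer base counts: A=1, T=7, G=3, C=1 → A+T=8, G+C=4
Perfect-match Tm = 2(8) + 4(4) = 16 + 16 = 32°C
Mismatches (positions where the bases are not complementary): 1 (at position 1)
Effective Tm = 32 − 1×4 = 32 − 4 = 28°C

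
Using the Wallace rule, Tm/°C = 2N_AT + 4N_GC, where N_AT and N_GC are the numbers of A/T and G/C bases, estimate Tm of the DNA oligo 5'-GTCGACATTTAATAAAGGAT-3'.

Counting bases: G=4, T=6, C=2, A=8
A+T = 14, G+C = 6
Tm = 4·6 + 2·14 = 24 + 28 = 52°C

52°C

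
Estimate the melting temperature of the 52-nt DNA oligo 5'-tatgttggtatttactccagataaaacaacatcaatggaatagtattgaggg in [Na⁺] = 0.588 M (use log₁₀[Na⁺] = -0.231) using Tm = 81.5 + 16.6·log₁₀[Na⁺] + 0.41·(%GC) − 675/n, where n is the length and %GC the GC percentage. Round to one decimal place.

78.1°C

Length n = 52. Base counts: T=16, G=11, A=19, C=6
G+C = 17, so %GC = 17/52 × 100 = 32.692%
Salt term: 16.6 × (-0.231) = -3.835
GC term: 0.41 × 32.692 = 13.404; length term: −675/52 = −12.981
Tm = 81.5 + (-3.835) + 13.404 − 12.981 = 78.088 → 78.1°C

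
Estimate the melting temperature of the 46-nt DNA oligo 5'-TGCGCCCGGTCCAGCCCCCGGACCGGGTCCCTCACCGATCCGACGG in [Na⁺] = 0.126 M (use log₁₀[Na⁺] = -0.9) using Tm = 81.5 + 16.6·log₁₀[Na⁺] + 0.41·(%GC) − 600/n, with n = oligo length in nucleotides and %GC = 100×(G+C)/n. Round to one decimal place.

Length n = 46. Counting bases: T=5, C=22, A=5, G=14
G+C = 36, so %GC = 36/46 × 100 = 78.261%
Salt term: 16.6 × (-0.9) = -14.94
GC term: 0.41 × 78.261 = 32.087; length term: −600/46 = −13.043
Tm = 81.5 + (-14.94) + 32.087 − 13.043 = 85.604 → 85.6°C

85.6°C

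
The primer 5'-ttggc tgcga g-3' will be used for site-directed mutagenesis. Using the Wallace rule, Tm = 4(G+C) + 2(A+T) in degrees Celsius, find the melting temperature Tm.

Counting bases: G=5, A=1, T=3, C=2
A+T = 4, G+C = 7
Tm = 2(4) + 4(7) = 8 + 28 = 36°C

36°C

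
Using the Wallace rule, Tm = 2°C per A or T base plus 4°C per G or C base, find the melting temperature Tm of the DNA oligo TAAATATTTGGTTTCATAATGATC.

Scanning the sequence gives T=11, C=2, A=8, G=3.
AT pairs contribute 19, GC pairs contribute 5.
Tm = 2×19 + 4×5 = 58°C

58°C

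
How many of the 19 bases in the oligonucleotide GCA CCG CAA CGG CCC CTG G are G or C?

15

Scanning the sequence gives C=9, G=6, T=1, A=3.
Total G or C: 6 + 9 = 15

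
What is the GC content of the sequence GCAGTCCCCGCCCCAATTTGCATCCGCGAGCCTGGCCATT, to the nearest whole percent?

65%

A=6, T=8, G=9, C=17
G+C = 9 + 17 = 26 out of 40 bases
%GC = 26/40 × 100 = 65% ≈ 65%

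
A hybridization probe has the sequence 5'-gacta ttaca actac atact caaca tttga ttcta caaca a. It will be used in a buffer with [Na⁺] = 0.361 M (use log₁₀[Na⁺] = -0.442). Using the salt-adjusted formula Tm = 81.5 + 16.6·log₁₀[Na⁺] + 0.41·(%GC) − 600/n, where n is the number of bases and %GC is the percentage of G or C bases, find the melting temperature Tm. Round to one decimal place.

71.5°C

Length n = 41. Scanning the sequence gives G=2, T=12, C=10, A=17.
G+C = 12, so %GC = 12/41 × 100 = 29.268%
Salt term: 16.6 × (-0.442) = -7.337
GC term: 0.41 × 29.268 = 12; length term: −600/41 = −14.634
Tm = 81.5 + (-7.337) + 12 − 14.634 = 71.529 → 71.5°C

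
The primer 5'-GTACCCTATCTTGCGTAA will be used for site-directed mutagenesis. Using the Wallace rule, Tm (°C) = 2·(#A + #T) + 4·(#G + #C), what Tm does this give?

52°C

C=5, A=4, T=6, G=3
AT pairs contribute 10, GC pairs contribute 8.
Tm = 2(10) + 4(8) = 20 + 32 = 52°C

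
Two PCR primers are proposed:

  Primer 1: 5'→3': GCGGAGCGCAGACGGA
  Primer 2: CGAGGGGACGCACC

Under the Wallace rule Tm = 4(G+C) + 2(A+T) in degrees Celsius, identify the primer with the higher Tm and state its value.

Primer 1: A+T=4, G+C=12 → Tm = 2(4)+4(12) = 56°C
Primer 2: A+T=3, G+C=11 → Tm = 2(3)+4(11) = 50°C
56°C vs 50°C → primer 1 is higher.

Primer 1, 56°C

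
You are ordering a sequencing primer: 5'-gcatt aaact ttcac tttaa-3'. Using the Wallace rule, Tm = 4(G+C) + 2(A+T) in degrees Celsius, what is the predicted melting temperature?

Base counts: A=7, C=4, T=8, G=1
A+T = 15, G+C = 5
Tm = 4·5 + 2·15 = 20 + 30 = 50°C

50°C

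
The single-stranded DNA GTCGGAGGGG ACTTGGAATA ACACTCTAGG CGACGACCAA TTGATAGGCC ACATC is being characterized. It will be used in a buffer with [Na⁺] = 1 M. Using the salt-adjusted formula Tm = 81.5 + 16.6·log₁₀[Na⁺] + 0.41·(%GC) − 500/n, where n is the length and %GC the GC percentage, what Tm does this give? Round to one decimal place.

Length n = 55. T=10, G=16, C=13, A=16
G+C = 29, so %GC = 29/55 × 100 = 52.727%
Salt term: 16.6 × (0) = 0
GC term: 0.41 × 52.727 = 21.618; length term: −500/55 = −9.091
Tm = 81.5 + (0) + 21.618 − 9.091 = 94.027 → 94.0°C

94.0°C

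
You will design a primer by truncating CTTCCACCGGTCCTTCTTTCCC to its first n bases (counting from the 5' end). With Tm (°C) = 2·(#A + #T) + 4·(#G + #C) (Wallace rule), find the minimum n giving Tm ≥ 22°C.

n = 7

First 6 bases: CTTCCA → Tm = 18°C (< 22°C)
First 7 bases: CTTCCAC → Tm = 22°C (≥ 22°C)
Each additional base adds 2°C (A/T) or 4°C (G/C), so Tm is non-decreasing in n; n = 7 is the first length to reach 22°C.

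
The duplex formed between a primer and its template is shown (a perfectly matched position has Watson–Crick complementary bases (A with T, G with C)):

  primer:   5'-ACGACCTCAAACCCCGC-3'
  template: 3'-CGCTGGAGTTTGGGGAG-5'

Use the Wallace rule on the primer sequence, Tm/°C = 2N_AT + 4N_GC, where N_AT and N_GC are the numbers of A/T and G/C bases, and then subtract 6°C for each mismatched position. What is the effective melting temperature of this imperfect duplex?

Primer base counts: A=5, T=1, G=2, C=9 → A+T=6, G+C=11
Perfect-match Tm = 2(6) + 4(11) = 12 + 44 = 56°C
Mismatches (positions where the bases are not complementary): 2 (at positions 1, 16)
Effective Tm = 56 − 2×6 = 56 − 12 = 44°C

44°C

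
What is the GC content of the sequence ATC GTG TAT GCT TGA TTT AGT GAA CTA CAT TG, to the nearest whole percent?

Base counts: A=8, C=4, G=7, T=13
G+C = 7 + 4 = 11 out of 32 bases
%GC = 11/32 × 100 = 34.38% ≈ 34%

34%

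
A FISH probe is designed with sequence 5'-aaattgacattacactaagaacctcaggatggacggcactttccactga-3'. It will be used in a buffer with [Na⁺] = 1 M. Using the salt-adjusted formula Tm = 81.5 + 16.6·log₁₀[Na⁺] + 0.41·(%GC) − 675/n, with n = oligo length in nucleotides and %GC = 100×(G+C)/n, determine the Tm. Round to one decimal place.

Length n = 49. Scanning the sequence gives T=11, G=9, A=17, C=12.
G+C = 21, so %GC = 21/49 × 100 = 42.857%
Salt term: 16.6 × (0) = 0
GC term: 0.41 × 42.857 = 17.571; length term: −675/49 = −13.776
Tm = 81.5 + (0) + 17.571 − 13.776 = 85.295 → 85.3°C

85.3°C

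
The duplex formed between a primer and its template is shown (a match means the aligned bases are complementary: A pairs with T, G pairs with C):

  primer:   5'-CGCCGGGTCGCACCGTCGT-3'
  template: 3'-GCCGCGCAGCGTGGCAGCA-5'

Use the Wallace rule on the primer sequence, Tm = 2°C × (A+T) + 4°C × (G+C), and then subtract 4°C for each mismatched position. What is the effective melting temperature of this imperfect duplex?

Primer base counts: A=1, T=3, G=7, C=8 → A+T=4, G+C=15
Perfect-match Tm = 2(4) + 4(15) = 8 + 60 = 68°C
Mismatches (positions where the bases are not complementary): 2 (at positions 3, 6)
Effective Tm = 68 − 2×4 = 68 − 8 = 60°C

60°C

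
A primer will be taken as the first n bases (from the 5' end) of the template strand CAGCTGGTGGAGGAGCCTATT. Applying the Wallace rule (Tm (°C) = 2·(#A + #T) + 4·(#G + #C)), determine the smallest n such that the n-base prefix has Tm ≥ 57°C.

n = 17

First 16 bases: CAGCTGGTGGAGGAGC → Tm = 54°C (< 57°C)
First 17 bases: CAGCTGGTGGAGGAGCC → Tm = 58°C (≥ 57°C)
Each additional base adds 2°C (A/T) or 4°C (G/C), so Tm is non-decreasing in n; n = 17 is the first length to reach 57°C.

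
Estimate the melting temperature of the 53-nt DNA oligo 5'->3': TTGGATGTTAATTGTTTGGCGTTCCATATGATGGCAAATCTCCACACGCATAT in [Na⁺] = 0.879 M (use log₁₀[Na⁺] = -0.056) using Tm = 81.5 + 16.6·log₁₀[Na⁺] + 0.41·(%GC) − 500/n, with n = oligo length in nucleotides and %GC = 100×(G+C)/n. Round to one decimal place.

Length n = 53. Counting bases: C=10, G=11, A=13, T=19
G+C = 21, so %GC = 21/53 × 100 = 39.623%
Salt term: 16.6 × (-0.056) = -0.93
GC term: 0.41 × 39.623 = 16.245; length term: −500/53 = −9.434
Tm = 81.5 + (-0.93) + 16.245 − 9.434 = 87.381 → 87.4°C

87.4°C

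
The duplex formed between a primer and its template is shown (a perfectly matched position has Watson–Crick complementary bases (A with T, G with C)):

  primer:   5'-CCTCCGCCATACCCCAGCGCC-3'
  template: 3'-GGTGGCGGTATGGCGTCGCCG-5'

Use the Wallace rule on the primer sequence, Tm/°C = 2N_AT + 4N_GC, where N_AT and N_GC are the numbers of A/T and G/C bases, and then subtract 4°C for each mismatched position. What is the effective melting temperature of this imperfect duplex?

62°C

Primer base counts: A=3, T=2, G=3, C=13 → A+T=5, G+C=16
Perfect-match Tm = 2(5) + 4(16) = 10 + 64 = 74°C
Mismatches (positions where the bases are not complementary): 3 (at positions 3, 14, 20)
Effective Tm = 74 − 3×4 = 74 − 12 = 62°C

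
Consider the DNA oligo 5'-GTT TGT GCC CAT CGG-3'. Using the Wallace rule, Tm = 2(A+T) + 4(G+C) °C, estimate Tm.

48°C

A=1, C=4, T=5, G=5
A+T = 6, G+C = 9
Tm = 2×6 + 4×9 = 48°C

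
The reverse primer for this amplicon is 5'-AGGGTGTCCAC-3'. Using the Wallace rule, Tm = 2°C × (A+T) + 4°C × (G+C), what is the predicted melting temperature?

Scanning the sequence gives C=3, G=4, A=2, T=2.
A+T = 4, G+C = 7
Tm = 2(4) + 4(7) = 8 + 28 = 36°C

36°C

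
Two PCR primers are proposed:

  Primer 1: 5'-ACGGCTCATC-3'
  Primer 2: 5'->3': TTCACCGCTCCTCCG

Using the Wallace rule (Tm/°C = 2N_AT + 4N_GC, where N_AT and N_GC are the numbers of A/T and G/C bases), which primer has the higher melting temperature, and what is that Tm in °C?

Primer 2, 50°C

Primer 1: A+T=4, G+C=6 → Tm = 2(4)+4(6) = 32°C
Primer 2: A+T=5, G+C=10 → Tm = 2(5)+4(10) = 50°C
32°C vs 50°C → primer 2 is higher.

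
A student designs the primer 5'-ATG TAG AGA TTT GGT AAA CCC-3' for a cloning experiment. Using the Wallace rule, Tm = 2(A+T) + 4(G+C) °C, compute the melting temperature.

58°C

G=5, A=7, C=3, T=6
A+T = 13, G+C = 8
Tm = 4·8 + 2·13 = 32 + 26 = 58°C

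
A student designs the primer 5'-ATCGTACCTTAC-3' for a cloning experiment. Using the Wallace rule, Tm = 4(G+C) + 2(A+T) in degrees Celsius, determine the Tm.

Scanning the sequence gives A=3, T=4, G=1, C=4.
So N_AT = 7 and N_GC = 5.
Tm = 2×7 + 4×5 = 34°C

34°C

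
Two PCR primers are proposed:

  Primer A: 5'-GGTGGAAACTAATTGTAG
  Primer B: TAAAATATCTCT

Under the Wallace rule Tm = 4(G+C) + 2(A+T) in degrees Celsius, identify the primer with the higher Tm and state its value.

Primer A: A+T=11, G+C=7 → Tm = 2(11)+4(7) = 50°C
Primer B: A+T=10, G+C=2 → Tm = 2(10)+4(2) = 28°C
50°C vs 28°C → primer A is higher.

Primer A, 50°C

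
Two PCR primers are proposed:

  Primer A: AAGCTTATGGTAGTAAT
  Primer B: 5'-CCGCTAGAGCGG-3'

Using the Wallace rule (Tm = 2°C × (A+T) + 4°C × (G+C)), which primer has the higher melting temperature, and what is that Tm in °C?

Primer A: A+T=12, G+C=5 → Tm = 2(12)+4(5) = 44°C
Primer B: A+T=3, G+C=9 → Tm = 2(3)+4(9) = 42°C
44°C vs 42°C → primer A is higher.

Primer A, 44°C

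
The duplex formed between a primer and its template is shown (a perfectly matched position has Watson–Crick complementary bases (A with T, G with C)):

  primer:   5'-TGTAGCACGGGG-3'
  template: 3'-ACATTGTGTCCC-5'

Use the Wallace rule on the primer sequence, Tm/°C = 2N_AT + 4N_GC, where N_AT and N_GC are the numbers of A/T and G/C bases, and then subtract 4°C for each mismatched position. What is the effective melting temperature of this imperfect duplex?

32°C

Primer base counts: A=2, T=2, G=6, C=2 → A+T=4, G+C=8
Perfect-match Tm = 2(4) + 4(8) = 8 + 32 = 40°C
Mismatches (positions where the bases are not complementary): 2 (at positions 5, 9)
Effective Tm = 40 − 2×4 = 40 − 8 = 32°C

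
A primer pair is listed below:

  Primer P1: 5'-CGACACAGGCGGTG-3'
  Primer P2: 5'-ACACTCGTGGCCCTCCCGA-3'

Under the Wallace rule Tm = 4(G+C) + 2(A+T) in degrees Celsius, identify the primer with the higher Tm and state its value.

Primer P2, 64°C

Primer P1: A+T=4, G+C=10 → Tm = 2(4)+4(10) = 48°C
Primer P2: A+T=6, G+C=13 → Tm = 2(6)+4(13) = 64°C
48°C vs 64°C → primer P2 is higher.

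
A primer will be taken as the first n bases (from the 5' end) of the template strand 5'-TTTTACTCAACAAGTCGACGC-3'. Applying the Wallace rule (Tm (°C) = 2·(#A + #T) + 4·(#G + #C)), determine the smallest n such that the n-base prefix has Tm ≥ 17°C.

First 7 bases: TTTTACT → Tm = 16°C (< 17°C)
First 8 bases: TTTTACTC → Tm = 20°C (≥ 17°C)
Since every base adds ≥2°C, Tm only increases with n, so the threshold is first crossed at n = 8.

n = 8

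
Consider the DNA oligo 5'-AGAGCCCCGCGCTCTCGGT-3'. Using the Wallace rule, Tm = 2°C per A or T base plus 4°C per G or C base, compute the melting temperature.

66°C

A=2, G=6, C=8, T=3
AT pairs contribute 5, GC pairs contribute 14.
Tm = 4·14 + 2·5 = 56 + 10 = 66°C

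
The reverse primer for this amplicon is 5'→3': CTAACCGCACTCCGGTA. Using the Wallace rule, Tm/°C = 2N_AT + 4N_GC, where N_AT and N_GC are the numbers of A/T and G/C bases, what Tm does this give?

Scanning the sequence gives T=3, A=4, G=3, C=7.
AT pairs contribute 7, GC pairs contribute 10.
Tm = 2(7) + 4(10) = 14 + 40 = 54°C

54°C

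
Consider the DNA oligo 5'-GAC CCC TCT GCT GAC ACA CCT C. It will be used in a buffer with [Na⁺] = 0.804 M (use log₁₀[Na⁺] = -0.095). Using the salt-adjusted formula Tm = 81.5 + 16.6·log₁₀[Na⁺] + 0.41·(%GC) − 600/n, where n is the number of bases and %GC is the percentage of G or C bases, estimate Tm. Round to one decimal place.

78.7°C

Length n = 22. Scanning the sequence gives A=4, C=11, T=4, G=3.
G+C = 14, so %GC = 14/22 × 100 = 63.636%
Salt term: 16.6 × (-0.095) = -1.577
GC term: 0.41 × 63.636 = 26.091; length term: −600/22 = −27.273
Tm = 81.5 + (-1.577) + 26.091 − 27.273 = 78.741 → 78.7°C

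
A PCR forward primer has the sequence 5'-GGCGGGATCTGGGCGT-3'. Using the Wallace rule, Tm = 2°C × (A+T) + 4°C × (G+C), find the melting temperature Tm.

56°C

Base counts: A=1, G=9, C=3, T=3
A+T = 4, G+C = 12
Tm = 2(4) + 4(12) = 8 + 48 = 56°C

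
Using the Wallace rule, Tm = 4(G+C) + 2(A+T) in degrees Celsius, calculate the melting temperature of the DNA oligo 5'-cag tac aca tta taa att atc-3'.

52°C

Base counts: C=4, A=9, G=1, T=7
AT pairs contribute 16, GC pairs contribute 5.
Tm = 2(16) + 4(5) = 32 + 20 = 52°C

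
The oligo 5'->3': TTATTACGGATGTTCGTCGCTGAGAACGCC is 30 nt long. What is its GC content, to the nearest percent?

50%

Counting bases: T=9, G=8, A=6, C=7
G+C = 8 + 7 = 15 out of 30 bases
%GC = 15/30 × 100 = 50% ≈ 50%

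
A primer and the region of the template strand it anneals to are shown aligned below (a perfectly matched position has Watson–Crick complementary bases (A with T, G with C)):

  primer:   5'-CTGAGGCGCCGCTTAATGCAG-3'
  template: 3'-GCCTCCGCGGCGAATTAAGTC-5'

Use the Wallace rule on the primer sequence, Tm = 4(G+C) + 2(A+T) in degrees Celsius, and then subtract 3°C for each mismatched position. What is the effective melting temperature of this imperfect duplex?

Primer base counts: A=4, T=4, G=7, C=6 → A+T=8, G+C=13
Perfect-match Tm = 2(8) + 4(13) = 16 + 52 = 68°C
Mismatches (positions where the bases are not complementary): 2 (at positions 2, 18)
Effective Tm = 68 − 2×3 = 68 − 6 = 62°C

62°C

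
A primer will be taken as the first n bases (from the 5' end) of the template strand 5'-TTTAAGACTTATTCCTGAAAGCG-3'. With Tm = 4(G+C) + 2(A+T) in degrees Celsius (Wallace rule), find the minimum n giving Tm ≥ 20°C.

n = 8

First 7 bases: TTTAAGA → Tm = 16°C (< 20°C)
First 8 bases: TTTAAGAC → Tm = 20°C (≥ 20°C)
Each additional base adds 2°C (A/T) or 4°C (G/C), so Tm is non-decreasing in n; n = 8 is the first length to reach 20°C.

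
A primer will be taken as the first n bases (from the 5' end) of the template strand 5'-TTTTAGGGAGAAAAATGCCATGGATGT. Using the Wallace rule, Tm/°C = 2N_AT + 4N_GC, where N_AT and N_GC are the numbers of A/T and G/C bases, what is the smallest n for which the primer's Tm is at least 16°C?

n = 7

First 6 bases: TTTTAG → Tm = 14°C (< 16°C)
First 7 bases: TTTTAGG → Tm = 18°C (≥ 16°C)
Each additional base adds 2°C (A/T) or 4°C (G/C), so Tm is non-decreasing in n; n = 7 is the first length to reach 16°C.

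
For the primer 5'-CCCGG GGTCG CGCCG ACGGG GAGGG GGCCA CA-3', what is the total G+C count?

27

Scanning the sequence gives T=1, G=16, A=4, C=11.
G+C = 16 + 11 = 27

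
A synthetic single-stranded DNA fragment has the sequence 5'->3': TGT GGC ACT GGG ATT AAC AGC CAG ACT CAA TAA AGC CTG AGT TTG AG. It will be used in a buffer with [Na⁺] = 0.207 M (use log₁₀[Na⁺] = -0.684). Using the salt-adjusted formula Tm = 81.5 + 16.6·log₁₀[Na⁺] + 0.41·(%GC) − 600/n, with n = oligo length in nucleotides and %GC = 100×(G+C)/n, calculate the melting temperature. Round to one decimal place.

Length n = 47. Base counts: G=13, C=9, A=14, T=11
G+C = 22, so %GC = 22/47 × 100 = 46.809%
Salt term: 16.6 × (-0.684) = -11.354
GC term: 0.41 × 46.809 = 19.192; length term: −600/47 = −12.766
Tm = 81.5 + (-11.354) + 19.192 − 12.766 = 76.572 → 76.6°C

76.6°C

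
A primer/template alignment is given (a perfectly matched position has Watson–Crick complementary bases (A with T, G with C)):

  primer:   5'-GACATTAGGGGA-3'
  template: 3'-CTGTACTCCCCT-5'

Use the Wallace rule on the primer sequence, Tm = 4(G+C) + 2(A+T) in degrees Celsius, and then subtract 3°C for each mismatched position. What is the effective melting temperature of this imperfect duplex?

Primer base counts: A=4, T=2, G=5, C=1 → A+T=6, G+C=6
Perfect-match Tm = 2(6) + 4(6) = 12 + 24 = 36°C
Mismatches (positions where the bases are not complementary): 1 (at position 6)
Effective Tm = 36 − 1×3 = 36 − 3 = 33°C

33°C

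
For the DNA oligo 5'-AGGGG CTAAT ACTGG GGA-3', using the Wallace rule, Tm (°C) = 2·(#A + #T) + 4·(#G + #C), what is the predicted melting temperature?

C=2, G=8, T=3, A=5
So N_AT = 8 and N_GC = 10.
Tm = 4·10 + 2·8 = 40 + 16 = 56°C

56°C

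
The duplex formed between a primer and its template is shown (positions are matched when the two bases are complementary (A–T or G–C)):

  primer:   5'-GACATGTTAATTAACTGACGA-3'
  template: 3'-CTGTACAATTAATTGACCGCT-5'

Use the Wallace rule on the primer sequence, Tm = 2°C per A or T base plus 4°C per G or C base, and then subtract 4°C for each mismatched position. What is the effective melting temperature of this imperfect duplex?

Primer base counts: A=8, T=6, G=4, C=3 → A+T=14, G+C=7
Perfect-match Tm = 2(14) + 4(7) = 28 + 28 = 56°C
Mismatches (positions where the bases are not complementary): 1 (at position 18)
Effective Tm = 56 − 1×4 = 56 − 4 = 52°C

52°C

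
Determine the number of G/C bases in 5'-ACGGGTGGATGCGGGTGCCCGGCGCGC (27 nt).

22

G=14, C=8, T=3, A=2
G+C = 14 + 8 = 22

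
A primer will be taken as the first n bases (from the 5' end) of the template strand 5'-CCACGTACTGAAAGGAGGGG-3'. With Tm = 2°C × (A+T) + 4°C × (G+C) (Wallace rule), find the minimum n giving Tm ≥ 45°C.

n = 15

First 14 bases: CCACGTACTGAAAG → Tm = 42°C (< 45°C)
First 15 bases: CCACGTACTGAAAGG → Tm = 46°C (≥ 45°C)
Since every base adds ≥2°C, Tm only increases with n, so the threshold is first crossed at n = 15.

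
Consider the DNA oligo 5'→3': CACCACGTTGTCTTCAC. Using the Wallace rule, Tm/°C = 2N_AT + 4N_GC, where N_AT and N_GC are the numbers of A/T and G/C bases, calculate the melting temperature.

Counting bases: T=5, G=2, C=7, A=3
So N_AT = 8 and N_GC = 9.
Tm = 4·9 + 2·8 = 36 + 16 = 52°C

52°C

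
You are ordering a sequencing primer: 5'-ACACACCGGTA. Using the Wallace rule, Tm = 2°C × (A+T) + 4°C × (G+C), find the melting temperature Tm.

34°C

C=4, G=2, A=4, T=1
A+T = 5, G+C = 6
Tm = 2×5 + 4×6 = 34°C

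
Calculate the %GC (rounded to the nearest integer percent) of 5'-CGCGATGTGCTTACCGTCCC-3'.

Base counts: C=8, G=5, T=5, A=2
G+C = 5 + 8 = 13 out of 20 bases
%GC = 13/20 × 100 = 65% ≈ 65%

65%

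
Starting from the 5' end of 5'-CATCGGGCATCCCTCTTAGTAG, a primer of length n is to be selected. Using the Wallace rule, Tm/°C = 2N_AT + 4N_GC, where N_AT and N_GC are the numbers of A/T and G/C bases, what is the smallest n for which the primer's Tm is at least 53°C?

n = 17

First 16 bases: CATCGGGCATCCCTCT → Tm = 52°C (< 53°C)
First 17 bases: CATCGGGCATCCCTCTT → Tm = 54°C (≥ 53°C)
Since every base adds ≥2°C, Tm only increases with n, so the threshold is first crossed at n = 17.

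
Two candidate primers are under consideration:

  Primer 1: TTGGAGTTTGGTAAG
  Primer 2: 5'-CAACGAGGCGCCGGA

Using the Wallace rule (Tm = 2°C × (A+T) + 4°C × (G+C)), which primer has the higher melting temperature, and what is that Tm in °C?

Primer 1: A+T=9, G+C=6 → Tm = 2(9)+4(6) = 42°C
Primer 2: A+T=4, G+C=11 → Tm = 2(4)+4(11) = 52°C
42°C vs 52°C → primer 2 is higher.

Primer 2, 52°C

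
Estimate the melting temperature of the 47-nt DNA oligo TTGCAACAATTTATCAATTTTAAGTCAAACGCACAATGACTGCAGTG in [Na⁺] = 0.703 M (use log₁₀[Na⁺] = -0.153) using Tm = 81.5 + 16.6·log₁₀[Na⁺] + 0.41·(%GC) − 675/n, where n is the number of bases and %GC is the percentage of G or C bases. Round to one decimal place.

Length n = 47. Base counts: A=17, C=9, G=7, T=14
G+C = 16, so %GC = 16/47 × 100 = 34.043%
Salt term: 16.6 × (-0.153) = -2.54
GC term: 0.41 × 34.043 = 13.958; length term: −675/47 = −14.362
Tm = 81.5 + (-2.54) + 13.958 − 14.362 = 78.556 → 78.6°C

78.6°C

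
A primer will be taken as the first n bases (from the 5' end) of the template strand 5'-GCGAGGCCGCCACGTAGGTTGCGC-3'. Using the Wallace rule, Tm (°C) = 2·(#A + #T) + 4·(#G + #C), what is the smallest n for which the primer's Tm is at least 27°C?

n = 8

First 7 bases: GCGAGGC → Tm = 26°C (< 27°C)
First 8 bases: GCGAGGCC → Tm = 30°C (≥ 27°C)
Since every base adds ≥2°C, Tm only increases with n, so the threshold is first crossed at n = 8.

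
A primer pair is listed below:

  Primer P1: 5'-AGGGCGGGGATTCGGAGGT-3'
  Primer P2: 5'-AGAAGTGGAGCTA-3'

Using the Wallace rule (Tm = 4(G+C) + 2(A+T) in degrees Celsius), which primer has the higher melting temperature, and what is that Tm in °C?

Primer P1, 64°C

Primer P1: A+T=6, G+C=13 → Tm = 2(6)+4(13) = 64°C
Primer P2: A+T=7, G+C=6 → Tm = 2(7)+4(6) = 38°C
64°C vs 38°C → primer P1 is higher.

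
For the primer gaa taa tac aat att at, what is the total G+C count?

G=1, C=1, T=6, A=9
G+C = 1 + 1 = 2

2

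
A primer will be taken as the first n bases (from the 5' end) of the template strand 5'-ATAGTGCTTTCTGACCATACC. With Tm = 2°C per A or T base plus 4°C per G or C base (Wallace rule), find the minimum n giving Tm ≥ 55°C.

n = 20

First 19 bases: ATAGTGCTTTCTGACCATA → Tm = 52°C (< 55°C)
First 20 bases: ATAGTGCTTTCTGACCATAC → Tm = 56°C (≥ 55°C)
Each additional base adds 2°C (A/T) or 4°C (G/C), so Tm is non-decreasing in n; n = 20 is the first length to reach 55°C.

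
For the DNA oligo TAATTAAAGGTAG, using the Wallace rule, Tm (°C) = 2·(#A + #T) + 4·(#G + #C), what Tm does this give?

32°C

Base counts: A=6, C=0, T=4, G=3
AT pairs contribute 10, GC pairs contribute 3.
Tm = 2×10 + 4×3 = 32°C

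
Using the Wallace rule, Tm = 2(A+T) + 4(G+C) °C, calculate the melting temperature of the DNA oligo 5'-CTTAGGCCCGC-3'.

Scanning the sequence gives C=5, A=1, T=2, G=3.
AT pairs contribute 3, GC pairs contribute 8.
Tm = 2×3 + 4×8 = 38°C

38°C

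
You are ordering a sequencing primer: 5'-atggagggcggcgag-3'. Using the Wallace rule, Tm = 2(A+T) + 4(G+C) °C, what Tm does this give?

52°C

Counting bases: C=2, A=3, T=1, G=9
AT pairs contribute 4, GC pairs contribute 11.
Tm = 2×4 + 4×11 = 52°C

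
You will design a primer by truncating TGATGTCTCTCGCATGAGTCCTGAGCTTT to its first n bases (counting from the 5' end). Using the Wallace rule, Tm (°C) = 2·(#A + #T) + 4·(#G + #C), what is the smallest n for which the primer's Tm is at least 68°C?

First 22 bases: TGATGTCTCTCGCATGAGTCCT → Tm = 66°C (< 68°C)
First 23 bases: TGATGTCTCTCGCATGAGTCCTG → Tm = 70°C (≥ 68°C)
Each additional base adds 2°C (A/T) or 4°C (G/C), so Tm is non-decreasing in n; n = 23 is the first length to reach 68°C.

n = 23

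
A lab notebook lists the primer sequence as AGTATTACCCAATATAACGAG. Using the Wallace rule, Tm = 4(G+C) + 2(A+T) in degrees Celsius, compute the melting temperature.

56°C

Counting bases: C=4, T=5, G=3, A=9
A+T = 14, G+C = 7
Tm = 4·7 + 2·14 = 28 + 28 = 56°C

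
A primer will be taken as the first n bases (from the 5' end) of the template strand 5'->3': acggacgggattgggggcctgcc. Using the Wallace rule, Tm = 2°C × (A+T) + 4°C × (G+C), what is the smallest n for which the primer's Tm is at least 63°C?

First 18 bases: ACGGACGGGATTGGGGGC → Tm = 62°C (< 63°C)
First 19 bases: ACGGACGGGATTGGGGGCC → Tm = 66°C (≥ 63°C)
Since every base adds ≥2°C, Tm only increases with n, so the threshold is first crossed at n = 19.

n = 19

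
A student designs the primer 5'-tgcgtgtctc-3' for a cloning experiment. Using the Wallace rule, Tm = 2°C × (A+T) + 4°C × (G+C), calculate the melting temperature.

A=0, C=3, T=4, G=3
So N_AT = 4 and N_GC = 6.
Tm = 4·6 + 2·4 = 24 + 8 = 32°C

32°C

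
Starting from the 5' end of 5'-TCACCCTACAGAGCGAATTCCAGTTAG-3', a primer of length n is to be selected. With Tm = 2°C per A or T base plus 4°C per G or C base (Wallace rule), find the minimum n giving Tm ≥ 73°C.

First 24 bases: TCACCCTACAGAGCGAATTCCAGT → Tm = 72°C (< 73°C)
First 25 bases: TCACCCTACAGAGCGAATTCCAGTT → Tm = 74°C (≥ 73°C)
Each additional base adds 2°C (A/T) or 4°C (G/C), so Tm is non-decreasing in n; n = 25 is the first length to reach 73°C.

n = 25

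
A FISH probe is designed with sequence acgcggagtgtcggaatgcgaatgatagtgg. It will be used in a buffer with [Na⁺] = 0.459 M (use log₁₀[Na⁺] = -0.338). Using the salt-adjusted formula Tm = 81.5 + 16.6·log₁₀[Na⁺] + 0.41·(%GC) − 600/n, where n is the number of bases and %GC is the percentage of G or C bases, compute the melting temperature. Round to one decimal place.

79.0°C

Length n = 31. Scanning the sequence gives A=8, T=6, C=4, G=13.
G+C = 17, so %GC = 17/31 × 100 = 54.839%
Salt term: 16.6 × (-0.338) = -5.611
GC term: 0.41 × 54.839 = 22.484; length term: −600/31 = −19.355
Tm = 81.5 + (-5.611) + 22.484 − 19.355 = 79.018 → 79.0°C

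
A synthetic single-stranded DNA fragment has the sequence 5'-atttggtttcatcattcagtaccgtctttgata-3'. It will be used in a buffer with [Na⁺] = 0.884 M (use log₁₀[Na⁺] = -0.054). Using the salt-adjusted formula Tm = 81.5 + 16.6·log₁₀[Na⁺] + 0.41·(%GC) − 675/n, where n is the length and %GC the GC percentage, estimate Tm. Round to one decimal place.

73.8°C

Length n = 33. Base counts: A=7, C=6, G=5, T=15
G+C = 11, so %GC = 11/33 × 100 = 33.333%
Salt term: 16.6 × (-0.054) = -0.896
GC term: 0.41 × 33.333 = 13.667; length term: −675/33 = −20.455
Tm = 81.5 + (-0.896) + 13.667 − 20.455 = 73.816 → 73.8°C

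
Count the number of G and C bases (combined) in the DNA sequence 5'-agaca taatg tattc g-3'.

5

G=3, A=6, T=5, C=2
G+C = 3 + 2 = 5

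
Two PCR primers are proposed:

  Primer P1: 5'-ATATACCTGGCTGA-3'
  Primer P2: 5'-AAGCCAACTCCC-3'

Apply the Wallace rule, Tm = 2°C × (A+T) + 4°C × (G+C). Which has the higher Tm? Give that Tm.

Primer P1, 40°C

Primer P1: A+T=8, G+C=6 → Tm = 2(8)+4(6) = 40°C
Primer P2: A+T=5, G+C=7 → Tm = 2(5)+4(7) = 38°C
40°C vs 38°C → primer P1 is higher.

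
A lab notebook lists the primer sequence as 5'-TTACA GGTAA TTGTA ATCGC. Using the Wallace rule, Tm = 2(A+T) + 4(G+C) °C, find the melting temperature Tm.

Counting bases: A=6, C=3, G=4, T=7
AT pairs contribute 13, GC pairs contribute 7.
Tm = 4·7 + 2·13 = 28 + 26 = 54°C

54°C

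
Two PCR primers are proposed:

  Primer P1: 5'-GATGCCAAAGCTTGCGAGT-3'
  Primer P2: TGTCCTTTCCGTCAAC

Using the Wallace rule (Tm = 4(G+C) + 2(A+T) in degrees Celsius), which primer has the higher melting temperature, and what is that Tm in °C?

Primer P1: A+T=9, G+C=10 → Tm = 2(9)+4(10) = 58°C
Primer P2: A+T=8, G+C=8 → Tm = 2(8)+4(8) = 48°C
58°C vs 48°C → primer P1 is higher.

Primer P1, 58°C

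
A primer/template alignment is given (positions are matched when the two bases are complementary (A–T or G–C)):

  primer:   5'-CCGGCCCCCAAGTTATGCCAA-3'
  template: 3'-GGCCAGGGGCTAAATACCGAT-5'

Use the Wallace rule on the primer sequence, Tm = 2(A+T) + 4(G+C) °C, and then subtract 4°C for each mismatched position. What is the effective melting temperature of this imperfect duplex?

Primer base counts: A=5, T=3, G=4, C=9 → A+T=8, G+C=13
Perfect-match Tm = 2(8) + 4(13) = 16 + 52 = 68°C
Mismatches (positions where the bases are not complementary): 5 (at positions 5, 10, 12, 18, 20)
Effective Tm = 68 − 5×4 = 68 − 20 = 48°C

48°C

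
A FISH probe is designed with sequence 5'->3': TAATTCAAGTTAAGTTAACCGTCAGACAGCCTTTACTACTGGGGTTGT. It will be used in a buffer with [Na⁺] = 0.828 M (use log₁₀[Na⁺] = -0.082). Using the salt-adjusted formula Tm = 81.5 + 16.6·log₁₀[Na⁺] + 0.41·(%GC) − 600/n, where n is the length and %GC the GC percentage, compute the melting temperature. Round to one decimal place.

83.9°C

Length n = 48. Scanning the sequence gives G=10, C=9, A=13, T=16.
G+C = 19, so %GC = 19/48 × 100 = 39.583%
Salt term: 16.6 × (-0.082) = -1.361
GC term: 0.41 × 39.583 = 16.229; length term: −600/48 = −12.5
Tm = 81.5 + (-1.361) + 16.229 − 12.5 = 83.868 → 83.9°C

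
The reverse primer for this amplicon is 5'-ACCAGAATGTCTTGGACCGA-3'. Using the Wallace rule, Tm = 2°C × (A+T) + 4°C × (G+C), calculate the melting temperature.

60°C

Base counts: G=5, T=4, A=6, C=5
AT pairs contribute 10, GC pairs contribute 10.
Tm = 2×10 + 4×10 = 60°C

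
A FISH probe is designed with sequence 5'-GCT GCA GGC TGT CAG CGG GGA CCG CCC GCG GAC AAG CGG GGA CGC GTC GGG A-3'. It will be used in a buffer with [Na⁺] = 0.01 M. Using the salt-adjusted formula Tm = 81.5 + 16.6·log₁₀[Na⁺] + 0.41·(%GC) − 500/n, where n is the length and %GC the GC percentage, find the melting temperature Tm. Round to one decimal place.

Length n = 52. Counting bases: T=4, C=16, G=24, A=8
G+C = 40, so %GC = 40/52 × 100 = 76.923%
Salt term: 16.6 × (-2) = -33.2
GC term: 0.41 × 76.923 = 31.538; length term: −500/52 = −9.615
Tm = 81.5 + (-33.2) + 31.538 − 9.615 = 70.223 → 70.2°C

70.2°C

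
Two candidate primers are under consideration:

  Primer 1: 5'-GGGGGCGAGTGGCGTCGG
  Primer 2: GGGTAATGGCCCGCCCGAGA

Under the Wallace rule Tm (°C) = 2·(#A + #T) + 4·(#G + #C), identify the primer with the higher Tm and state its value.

Primer 1: A+T=3, G+C=15 → Tm = 2(3)+4(15) = 66°C
Primer 2: A+T=6, G+C=14 → Tm = 2(6)+4(14) = 68°C
66°C vs 68°C → primer 2 is higher.

Primer 2, 68°C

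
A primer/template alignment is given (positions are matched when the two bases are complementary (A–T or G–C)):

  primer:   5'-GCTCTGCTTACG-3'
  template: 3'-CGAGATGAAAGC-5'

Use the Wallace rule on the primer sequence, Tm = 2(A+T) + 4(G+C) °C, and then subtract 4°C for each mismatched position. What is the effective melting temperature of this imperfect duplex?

Primer base counts: A=1, T=4, G=3, C=4 → A+T=5, G+C=7
Perfect-match Tm = 2(5) + 4(7) = 10 + 28 = 38°C
Mismatches (positions where the bases are not complementary): 2 (at positions 6, 10)
Effective Tm = 38 − 2×4 = 38 − 8 = 30°C

30°C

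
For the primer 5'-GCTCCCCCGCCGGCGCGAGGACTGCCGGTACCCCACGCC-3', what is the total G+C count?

Counting bases: T=3, G=12, A=4, C=20
G+C = 12 + 20 = 32

32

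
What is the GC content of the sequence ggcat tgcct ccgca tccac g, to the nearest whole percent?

67%

Counting bases: A=3, C=9, G=5, T=4
G+C = 5 + 9 = 14 out of 21 bases
%GC = 14/21 × 100 = 66.67% ≈ 67%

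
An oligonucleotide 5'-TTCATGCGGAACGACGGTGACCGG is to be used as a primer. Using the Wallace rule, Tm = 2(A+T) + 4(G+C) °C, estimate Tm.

78°C

A=5, T=4, G=9, C=6
A+T = 9, G+C = 15
Tm = 2×9 + 4×15 = 78°C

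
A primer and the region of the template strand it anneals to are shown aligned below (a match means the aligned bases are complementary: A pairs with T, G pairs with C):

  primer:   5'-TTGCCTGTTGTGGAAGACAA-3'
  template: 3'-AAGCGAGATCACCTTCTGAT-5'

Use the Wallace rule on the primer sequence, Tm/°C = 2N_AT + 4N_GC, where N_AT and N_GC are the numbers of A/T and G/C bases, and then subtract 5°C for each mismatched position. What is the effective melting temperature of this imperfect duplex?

33°C

Primer base counts: A=5, T=6, G=6, C=3 → A+T=11, G+C=9
Perfect-match Tm = 2(11) + 4(9) = 22 + 36 = 58°C
Mismatches (positions where the bases are not complementary): 5 (at positions 3, 4, 7, 9, 19)
Effective Tm = 58 − 5×5 = 58 − 25 = 33°C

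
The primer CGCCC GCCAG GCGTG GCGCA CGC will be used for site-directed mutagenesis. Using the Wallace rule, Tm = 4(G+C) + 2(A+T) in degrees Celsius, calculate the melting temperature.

Base counts: G=9, C=11, A=2, T=1
A+T = 3, G+C = 20
Tm = 4·20 + 2·3 = 80 + 6 = 86°C

86°C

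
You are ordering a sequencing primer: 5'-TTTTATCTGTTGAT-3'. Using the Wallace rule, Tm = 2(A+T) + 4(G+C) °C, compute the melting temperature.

Base counts: C=1, T=9, A=2, G=2
AT pairs contribute 11, GC pairs contribute 3.
Tm = 4·3 + 2·11 = 12 + 22 = 34°C

34°C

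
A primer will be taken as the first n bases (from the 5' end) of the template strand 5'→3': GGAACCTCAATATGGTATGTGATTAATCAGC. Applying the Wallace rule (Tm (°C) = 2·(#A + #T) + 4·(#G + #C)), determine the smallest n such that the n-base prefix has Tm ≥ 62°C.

n = 22

First 21 bases: GGAACCTCAATATGGTATGTG → Tm = 60°C (< 62°C)
First 22 bases: GGAACCTCAATATGGTATGTGA → Tm = 62°C (≥ 62°C)
Since every base adds ≥2°C, Tm only increases with n, so the threshold is first crossed at n = 22.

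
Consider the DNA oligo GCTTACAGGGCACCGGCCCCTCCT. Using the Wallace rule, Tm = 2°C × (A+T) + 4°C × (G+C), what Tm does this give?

Base counts: T=4, A=3, C=11, G=6
A+T = 7, G+C = 17
Tm = 2(7) + 4(17) = 14 + 68 = 82°C

82°C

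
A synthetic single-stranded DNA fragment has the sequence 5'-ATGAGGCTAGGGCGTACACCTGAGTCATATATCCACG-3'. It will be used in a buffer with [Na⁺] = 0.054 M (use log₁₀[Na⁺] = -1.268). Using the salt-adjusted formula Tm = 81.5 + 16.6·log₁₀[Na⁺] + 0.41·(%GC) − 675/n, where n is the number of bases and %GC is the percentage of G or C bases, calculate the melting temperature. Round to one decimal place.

Length n = 37. T=8, G=10, C=9, A=10
G+C = 19, so %GC = 19/37 × 100 = 51.351%
Salt term: 16.6 × (-1.268) = -21.049
GC term: 0.41 × 51.351 = 21.054; length term: −675/37 = −18.243
Tm = 81.5 + (-21.049) + 21.054 − 18.243 = 63.262 → 63.3°C

63.3°C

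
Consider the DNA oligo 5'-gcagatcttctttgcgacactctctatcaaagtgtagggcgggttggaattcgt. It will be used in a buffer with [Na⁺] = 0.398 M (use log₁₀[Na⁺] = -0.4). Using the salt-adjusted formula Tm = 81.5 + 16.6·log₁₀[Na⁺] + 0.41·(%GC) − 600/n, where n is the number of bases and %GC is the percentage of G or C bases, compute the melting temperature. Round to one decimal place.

83.5°C

Length n = 54. T=17, A=11, G=15, C=11
G+C = 26, so %GC = 26/54 × 100 = 48.148%
Salt term: 16.6 × (-0.4) = -6.64
GC term: 0.41 × 48.148 = 19.741; length term: −600/54 = −11.111
Tm = 81.5 + (-6.64) + 19.741 − 11.111 = 83.49 → 83.5°C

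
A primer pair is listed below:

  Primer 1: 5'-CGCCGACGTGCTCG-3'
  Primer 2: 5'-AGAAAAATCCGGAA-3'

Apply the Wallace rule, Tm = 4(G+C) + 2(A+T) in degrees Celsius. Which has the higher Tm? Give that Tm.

Primer 1: A+T=3, G+C=11 → Tm = 2(3)+4(11) = 50°C
Primer 2: A+T=9, G+C=5 → Tm = 2(9)+4(5) = 38°C
50°C vs 38°C → primer 1 is higher.

Primer 1, 50°C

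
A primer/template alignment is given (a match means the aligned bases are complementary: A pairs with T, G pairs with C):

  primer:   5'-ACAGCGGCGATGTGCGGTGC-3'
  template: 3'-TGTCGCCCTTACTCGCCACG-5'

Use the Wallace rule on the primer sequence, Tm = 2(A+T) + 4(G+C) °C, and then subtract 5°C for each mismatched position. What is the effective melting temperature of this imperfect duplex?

53°C

Primer base counts: A=3, T=3, G=9, C=5 → A+T=6, G+C=14
Perfect-match Tm = 2(6) + 4(14) = 12 + 56 = 68°C
Mismatches (positions where the bases are not complementary): 3 (at positions 8, 9, 13)
Effective Tm = 68 − 3×5 = 68 − 15 = 53°C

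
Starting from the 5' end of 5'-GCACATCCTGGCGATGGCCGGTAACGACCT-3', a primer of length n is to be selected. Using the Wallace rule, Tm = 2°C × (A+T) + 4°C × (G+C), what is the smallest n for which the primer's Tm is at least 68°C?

n = 20

First 19 bases: GCACATCCTGGCGATGGCC → Tm = 64°C (< 68°C)
First 20 bases: GCACATCCTGGCGATGGCCG → Tm = 68°C (≥ 68°C)
Each additional base adds 2°C (A/T) or 4°C (G/C), so Tm is non-decreasing in n; n = 20 is the first length to reach 68°C.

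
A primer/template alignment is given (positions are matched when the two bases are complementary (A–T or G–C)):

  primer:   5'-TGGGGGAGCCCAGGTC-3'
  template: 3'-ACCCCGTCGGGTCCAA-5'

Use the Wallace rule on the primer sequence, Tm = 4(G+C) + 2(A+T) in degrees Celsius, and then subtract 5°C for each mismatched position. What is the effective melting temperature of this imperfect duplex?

46°C

Primer base counts: A=2, T=2, G=8, C=4 → A+T=4, G+C=12
Perfect-match Tm = 2(4) + 4(12) = 8 + 48 = 56°C
Mismatches (positions where the bases are not complementary): 2 (at positions 6, 16)
Effective Tm = 56 − 2×5 = 56 − 10 = 46°C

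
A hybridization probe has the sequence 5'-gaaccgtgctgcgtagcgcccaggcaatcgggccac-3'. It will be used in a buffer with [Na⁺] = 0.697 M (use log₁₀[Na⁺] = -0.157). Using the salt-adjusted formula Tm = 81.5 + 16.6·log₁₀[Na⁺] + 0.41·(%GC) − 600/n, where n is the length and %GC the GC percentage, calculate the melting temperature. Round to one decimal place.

Length n = 36. Scanning the sequence gives A=7, G=12, C=13, T=4.
G+C = 25, so %GC = 25/36 × 100 = 69.444%
Salt term: 16.6 × (-0.157) = -2.606
GC term: 0.41 × 69.444 = 28.472; length term: −600/36 = −16.667
Tm = 81.5 + (-2.606) + 28.472 − 16.667 = 90.699 → 90.7°C

90.7°C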